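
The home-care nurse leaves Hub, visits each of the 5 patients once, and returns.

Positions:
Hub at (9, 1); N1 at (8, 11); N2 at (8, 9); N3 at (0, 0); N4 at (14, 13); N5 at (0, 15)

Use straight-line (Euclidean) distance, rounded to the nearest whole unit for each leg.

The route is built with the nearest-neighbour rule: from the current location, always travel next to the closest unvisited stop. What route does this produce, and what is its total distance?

From Hub: distances to unvisited — N2=8, N3=9, N1=10, N4=13, N5=17. Nearest is N2 (8).
From N2: distances to unvisited — N1=2, N4=7, N5=10, N3=12. Nearest is N1 (2).
From N1: distances to unvisited — N4=6, N5=9, N3=14. Nearest is N4 (6).
From N4: distances to unvisited — N5=14, N3=19. Nearest is N5 (14).
From N5: distances to unvisited — N3=15. Nearest is N3 (15).
Return N3→Hub: 9.
Total = 8 + 2 + 6 + 14 + 15 + 9 = 54.

54 along Hub → N2 → N1 → N4 → N5 → N3 → Hub.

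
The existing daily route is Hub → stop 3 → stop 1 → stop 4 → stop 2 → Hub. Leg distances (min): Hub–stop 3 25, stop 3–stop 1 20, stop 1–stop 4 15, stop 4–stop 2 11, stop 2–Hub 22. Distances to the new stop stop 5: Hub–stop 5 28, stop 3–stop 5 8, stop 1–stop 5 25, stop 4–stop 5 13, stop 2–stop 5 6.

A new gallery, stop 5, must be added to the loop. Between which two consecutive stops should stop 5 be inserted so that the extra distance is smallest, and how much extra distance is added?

Insertion cost between consecutive stops i–j is d(i,stop 5) + d(stop 5,j) − d(i,j):
  between Hub and stop 3: 28 + 8 − 25 = 11
  between stop 3 and stop 1: 8 + 25 − 20 = 13
  between stop 1 and stop 4: 25 + 13 − 15 = 23
  between stop 4 and stop 2: 13 + 6 − 11 = 8
  between stop 2 and Hub: 6 + 28 − 22 = 12
Cheapest insertion is between stop 4 and stop 2, adding 8.
New total = 93 + 8 = 101.

Adding 8 min by placing stop 5 on the stop 4–stop 2 leg.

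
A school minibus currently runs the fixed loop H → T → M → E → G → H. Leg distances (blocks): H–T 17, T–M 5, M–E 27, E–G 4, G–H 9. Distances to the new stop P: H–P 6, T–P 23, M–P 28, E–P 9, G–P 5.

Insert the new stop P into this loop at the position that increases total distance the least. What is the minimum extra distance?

Insertion cost between consecutive stops i–j is d(i,P) + d(P,j) − d(i,j):
  between H and T: 6 + 23 − 17 = 12
  between T and M: 23 + 28 − 5 = 46
  between M and E: 28 + 9 − 27 = 10
  between E and G: 9 + 5 − 4 = 10
  between G and H: 5 + 6 − 9 = 2
Cheapest insertion is between G and H, adding 2.
New total = 62 + 2 = 64.

+2 blocks — insert P between G and H.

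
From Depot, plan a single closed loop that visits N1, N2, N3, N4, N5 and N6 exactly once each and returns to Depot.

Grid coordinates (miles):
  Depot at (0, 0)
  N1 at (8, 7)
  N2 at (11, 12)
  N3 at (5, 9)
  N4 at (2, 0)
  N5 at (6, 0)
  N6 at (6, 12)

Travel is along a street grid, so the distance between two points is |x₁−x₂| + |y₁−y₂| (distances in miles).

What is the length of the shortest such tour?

Shortest round trip = 46 miles.

There are 360 distinct closed tours to check (reversals are equivalent).
Depot - N1 - N2 - N3 - N4 - N5 - N6 - Depot: 15+8+9+12+4+12+18 = 78
Depot - N1 - N2 - N3 - N4 - N6 - N5 - Depot: 15+8+9+12+16+12+6 = 78
Depot - N1 - N2 - N3 - N5 - N4 - N6 - Depot: 15+8+9+10+4+16+18 = 80
Depot - N1 - N2 - N3 - N5 - N6 - N4 - Depot: 15+8+9+10+12+16+2 = 72
Depot - N1 - N2 - N3 - N6 - N4 - N5 - Depot: 15+8+9+4+16+4+6 = 62
Depot - N1 - N2 - N3 - N6 - N5 - N4 - Depot: 15+8+9+4+12+4+2 = 54
Depot - N1 - N2 - N4 - N3 - N5 - N6 - Depot: 15+8+21+12+10+12+18 = 96
Depot - N1 - N2 - N4 - N3 - N6 - N5 - Depot: 15+8+21+12+4+12+6 = 78
… (352 more)
Depot - N3 - N6 - N2 - N1 - N5 - N4 - Depot: 14+4+5+8+9+4+2 = 46  ← best
The minimum is 46.
One optimal route: Depot → N3 → N6 → N2 → N1 → N5 → N4 → Depot (or its reverse).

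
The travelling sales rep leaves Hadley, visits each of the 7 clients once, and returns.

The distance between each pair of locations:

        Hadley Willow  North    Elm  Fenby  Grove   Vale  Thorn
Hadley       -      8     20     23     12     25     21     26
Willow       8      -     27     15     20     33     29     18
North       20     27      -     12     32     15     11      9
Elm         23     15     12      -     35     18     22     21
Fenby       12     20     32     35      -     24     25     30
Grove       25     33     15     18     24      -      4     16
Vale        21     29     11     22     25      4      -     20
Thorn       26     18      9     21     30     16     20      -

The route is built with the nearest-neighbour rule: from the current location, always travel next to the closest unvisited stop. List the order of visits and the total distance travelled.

Hadley → [Willow:8 / Fenby:12 / North:20 / Vale:21 / Elm:23 / Grove:25 / Thorn:26] → Willow (8)
Willow → [Elm:15 / Thorn:18 / Fenby:20 / North:27 / Vale:29 / Grove:33] → Elm (15)
Elm → [North:12 / Grove:18 / Thorn:21 / Vale:22 / Fenby:35] → North (12)
North → [Thorn:9 / Vale:11 / Grove:15 / Fenby:32] → Thorn (9)
Thorn → [Grove:16 / Vale:20 / Fenby:30] → Grove (16)
Grove → [Vale:4 / Fenby:24] → Vale (4)
Vale → [Fenby:25] → Fenby (25)
Return Fenby→Hadley: 12.
Total = 8 + 15 + 12 + 9 + 16 + 4 + 25 + 12 = 101.

Nearest-neighbour total = 101; route Hadley → Willow → Elm → North → Thorn → Grove → Vale → Fenby → Hadley.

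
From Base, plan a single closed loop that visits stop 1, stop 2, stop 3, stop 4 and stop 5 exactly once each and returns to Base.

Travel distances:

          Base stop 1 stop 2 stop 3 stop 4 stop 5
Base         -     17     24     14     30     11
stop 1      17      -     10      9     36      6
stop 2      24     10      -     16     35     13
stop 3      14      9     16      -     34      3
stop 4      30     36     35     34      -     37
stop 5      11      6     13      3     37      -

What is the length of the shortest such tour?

With 5 stops there are 5!/2 = 60 distinct round trips (a route and its reverse cost the same).
Base→stop 1→stop 2→stop 3→stop 4→stop 5→Base: 17+10+16+34+37+11 = 125
Base→stop 1→stop 2→stop 3→stop 5→stop 4→Base: 17+10+16+3+37+30 = 113
Base→stop 1→stop 2→stop 4→stop 3→stop 5→Base: 17+10+35+34+3+11 = 110
Base→stop 1→stop 2→stop 4→stop 5→stop 3→Base: 17+10+35+37+3+14 = 116
Base→stop 1→stop 2→stop 5→stop 3→stop 4→Base: 17+10+13+3+34+30 = 107
Base→stop 1→stop 2→stop 5→stop 4→stop 3→Base: 17+10+13+37+34+14 = 125
Base→stop 1→stop 3→stop 2→stop 4→stop 5→Base: 17+9+16+35+37+11 = 125
Base→stop 1→stop 3→stop 2→stop 5→stop 4→Base: 17+9+16+13+37+30 = 122
Base→stop 1→stop 3→stop 4→stop 2→stop 5→Base: 17+9+34+35+13+11 = 119
Base→stop 1→stop 3→stop 4→stop 5→stop 2→Base: 17+9+34+37+13+24 = 134
Base→stop 1→stop 3→stop 5→stop 2→stop 4→Base: 17+9+3+13+35+30 = 107
Base→stop 1→stop 3→stop 5→stop 4→stop 2→Base: 17+9+3+37+35+24 = 125
Base→stop 1→stop 4→stop 2→stop 3→stop 5→Base: 17+36+35+16+3+11 = 118
Base→stop 1→stop 4→stop 2→stop 5→stop 3→Base: 17+36+35+13+3+14 = 118
… (46 more)
Base→stop 3→stop 5→stop 1→stop 2→stop 4→Base: 14+3+6+10+35+30 = 98  ← best
The minimum is 98.
One optimal route: Base → stop 3 → stop 5 → stop 1 → stop 2 → stop 4 → Base (or its reverse).

Minimum total distance: 98.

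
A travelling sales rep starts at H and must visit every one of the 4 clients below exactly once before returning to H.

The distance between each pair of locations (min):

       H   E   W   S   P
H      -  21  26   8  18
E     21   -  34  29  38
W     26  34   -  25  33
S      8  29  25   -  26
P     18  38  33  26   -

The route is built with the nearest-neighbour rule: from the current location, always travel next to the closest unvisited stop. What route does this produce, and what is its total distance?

From H: distances to unvisited — S=8, P=18, E=21, W=26. Nearest is S (8).
From S: distances to unvisited — W=25, P=26, E=29. Nearest is W (25).
From W: distances to unvisited — P=33, E=34. Nearest is P (33).
From P: distances to unvisited — E=38. Nearest is E (38).
Return E→H: 21.
Total = 8 + 25 + 33 + 38 + 21 = 125.

Total distance 125 min via the nearest-neighbour route H → S → W → P → E → H.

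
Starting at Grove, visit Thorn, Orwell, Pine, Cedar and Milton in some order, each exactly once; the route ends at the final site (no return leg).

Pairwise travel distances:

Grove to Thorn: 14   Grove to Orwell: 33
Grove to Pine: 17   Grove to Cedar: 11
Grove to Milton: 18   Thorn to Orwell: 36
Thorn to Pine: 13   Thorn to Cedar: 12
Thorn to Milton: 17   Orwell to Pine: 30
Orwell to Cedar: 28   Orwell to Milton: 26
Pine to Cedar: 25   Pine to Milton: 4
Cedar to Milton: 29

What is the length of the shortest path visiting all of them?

There are 5! = 120 possible orderings.
Grove - Thorn - Orwell - Pine - Cedar - Milton: 14+36+30+25+29 = 134
Grove - Thorn - Orwell - Pine - Milton - Cedar: 14+36+30+4+29 = 113
Grove - Thorn - Orwell - Cedar - Pine - Milton: 14+36+28+25+4 = 107
Grove - Thorn - Orwell - Cedar - Milton - Pine: 14+36+28+29+4 = 111
Grove - Thorn - Orwell - Milton - Pine - Cedar: 14+36+26+4+25 = 105
Grove - Thorn - Orwell - Milton - Cedar - Pine: 14+36+26+29+25 = 130
Grove - Thorn - Pine - Orwell - Cedar - Milton: 14+13+30+28+29 = 114
Grove - Thorn - Pine - Orwell - Milton - Cedar: 14+13+30+26+29 = 112
Grove - Thorn - Pine - Cedar - Orwell - Milton: 14+13+25+28+26 = 106
Grove - Thorn - Pine - Cedar - Milton - Orwell: 14+13+25+29+26 = 107
Grove - Thorn - Pine - Milton - Orwell - Cedar: 14+13+4+26+28 = 85
Grove - Thorn - Pine - Milton - Cedar - Orwell: 14+13+4+29+28 = 88
Grove - Thorn - Cedar - Orwell - Pine - Milton: 14+12+28+30+4 = 88
Grove - Thorn - Cedar - Orwell - Milton - Pine: 14+12+28+26+4 = 84
… (106 more)
Grove - Cedar - Thorn - Pine - Milton - Orwell: 11+12+13+4+26 = 66  ← best
The minimum is 66.
One shortest path: Grove → Cedar → Thorn → Pine → Milton → Orwell.

Shortest open route: 66.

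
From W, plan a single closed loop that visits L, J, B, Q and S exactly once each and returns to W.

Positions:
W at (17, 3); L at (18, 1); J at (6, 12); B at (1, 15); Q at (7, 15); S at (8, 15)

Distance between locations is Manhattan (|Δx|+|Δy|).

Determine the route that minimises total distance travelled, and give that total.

With 5 stops there are 5!/2 = 60 distinct round trips (a route and its reverse cost the same).
W-L-J-B-Q-S-W: 3+23+8+6+1+21 = 62
W-L-J-B-S-Q-W: 3+23+8+7+1+22 = 64
W-L-J-Q-B-S-W: 3+23+4+6+7+21 = 64
W-L-J-Q-S-B-W: 3+23+4+1+7+28 = 66
W-L-J-S-B-Q-W: 3+23+5+7+6+22 = 66
W-L-J-S-Q-B-W: 3+23+5+1+6+28 = 66
W-L-B-J-Q-S-W: 3+31+8+4+1+21 = 68
W-L-B-J-S-Q-W: 3+31+8+5+1+22 = 70
W-L-B-Q-J-S-W: 3+31+6+4+5+21 = 70
W-L-B-Q-S-J-W: 3+31+6+1+5+20 = 66
W-L-B-S-J-Q-W: 3+31+7+5+4+22 = 72
W-L-B-S-Q-J-W: 3+31+7+1+4+20 = 66
W-L-Q-J-B-S-W: 3+25+4+8+7+21 = 68
W-L-Q-J-S-B-W: 3+25+4+5+7+28 = 72
… (46 more)
The minimum is 62.
One optimal route: W → L → J → B → Q → S → W (or its reverse).

62 — the shortest possible round trip.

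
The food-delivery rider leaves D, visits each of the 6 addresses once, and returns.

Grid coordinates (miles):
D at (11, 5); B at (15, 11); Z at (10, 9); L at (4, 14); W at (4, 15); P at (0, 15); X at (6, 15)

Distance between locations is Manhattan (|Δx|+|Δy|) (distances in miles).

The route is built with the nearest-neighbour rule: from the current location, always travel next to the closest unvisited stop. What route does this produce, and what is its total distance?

54 miles along D → Z → B → X → W → L → P → D.

From D: distances to unvisited — Z=5, B=10, X=15, L=16, W=17, P=21. Nearest is Z (5).
From Z: distances to unvisited — B=7, X=10, L=11, W=12, P=16. Nearest is B (7).
From B: distances to unvisited — X=13, L=14, W=15, P=19. Nearest is X (13).
From X: distances to unvisited — W=2, L=3, P=6. Nearest is W (2).
From W: distances to unvisited — L=1, P=4. Nearest is L (1).
From L: distances to unvisited — P=5. Nearest is P (5).
Return P→D: 21.
Total = 5 + 7 + 13 + 2 + 1 + 5 + 21 = 54.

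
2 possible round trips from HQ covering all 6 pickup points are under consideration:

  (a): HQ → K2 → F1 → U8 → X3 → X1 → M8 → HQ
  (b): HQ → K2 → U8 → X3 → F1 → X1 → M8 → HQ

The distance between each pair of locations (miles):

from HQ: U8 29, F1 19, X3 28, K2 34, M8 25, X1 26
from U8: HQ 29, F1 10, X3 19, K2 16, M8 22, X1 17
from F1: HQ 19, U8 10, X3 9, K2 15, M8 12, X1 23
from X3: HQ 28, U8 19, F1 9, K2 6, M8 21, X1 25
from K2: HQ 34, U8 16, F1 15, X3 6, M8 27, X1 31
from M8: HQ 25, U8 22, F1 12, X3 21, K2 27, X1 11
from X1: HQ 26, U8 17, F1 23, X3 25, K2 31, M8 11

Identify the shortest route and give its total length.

(a): 34 + 15 + 10 + 19 + 25 + 11 + 25 = 139
(b): 34 + 16 + 19 + 9 + 23 + 11 + 25 = 137

Shortest is (b), total 137 miles.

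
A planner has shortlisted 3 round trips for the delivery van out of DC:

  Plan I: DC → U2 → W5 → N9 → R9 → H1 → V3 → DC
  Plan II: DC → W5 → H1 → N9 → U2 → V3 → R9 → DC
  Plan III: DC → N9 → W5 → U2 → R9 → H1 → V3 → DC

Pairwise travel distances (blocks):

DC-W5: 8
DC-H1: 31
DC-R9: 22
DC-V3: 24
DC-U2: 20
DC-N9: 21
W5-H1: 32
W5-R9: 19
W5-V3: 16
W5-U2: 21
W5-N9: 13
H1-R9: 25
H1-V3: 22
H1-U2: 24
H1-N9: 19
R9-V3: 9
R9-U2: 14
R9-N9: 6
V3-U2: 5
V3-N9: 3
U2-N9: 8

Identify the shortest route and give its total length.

Plan I: 20 + 21 + 13 + 6 + 25 + 22 + 24 = 131
Plan II: 8 + 32 + 19 + 8 + 5 + 9 + 22 = 103
Plan III: 21 + 13 + 21 + 14 + 25 + 22 + 24 = 140

Shortest is Plan II, total 103 blocks.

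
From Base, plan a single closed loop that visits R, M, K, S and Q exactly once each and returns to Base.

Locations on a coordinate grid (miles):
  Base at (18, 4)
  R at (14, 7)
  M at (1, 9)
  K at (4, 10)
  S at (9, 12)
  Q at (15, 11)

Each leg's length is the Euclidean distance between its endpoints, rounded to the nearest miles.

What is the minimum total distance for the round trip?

Shortest round trip = 40 miles.

Base→R→M→K→S→Q→Base: 5+13+3+5+6+8 = 40
Base→R→M→K→Q→S→Base: 5+13+3+11+6+12 = 50
Base→R→M→S→K→Q→Base: 5+13+9+5+11+8 = 51
Base→R→M→S→Q→K→Base: 5+13+9+6+11+15 = 59
Base→R→M→Q→K→S→Base: 5+13+14+11+5+12 = 60
Base→R→M→Q→S→K→Base: 5+13+14+6+5+15 = 58
Base→R→K→M→S→Q→Base: 5+10+3+9+6+8 = 41
Base→R→K→M→Q→S→Base: 5+10+3+14+6+12 = 50
Base→R→K→S→M→Q→Base: 5+10+5+9+14+8 = 51
Base→R→K→S→Q→M→Base: 5+10+5+6+14+18 = 58
Base→R→K→Q→M→S→Base: 5+10+11+14+9+12 = 61
Base→R→K→Q→S→M→Base: 5+10+11+6+9+18 = 59
Base→R→S→M→K→Q→Base: 5+7+9+3+11+8 = 43
Base→R→S→M→Q→K→Base: 5+7+9+14+11+15 = 61
… (46 more)
The minimum is 40.
One optimal route: Base → R → M → K → S → Q → Base (or its reverse).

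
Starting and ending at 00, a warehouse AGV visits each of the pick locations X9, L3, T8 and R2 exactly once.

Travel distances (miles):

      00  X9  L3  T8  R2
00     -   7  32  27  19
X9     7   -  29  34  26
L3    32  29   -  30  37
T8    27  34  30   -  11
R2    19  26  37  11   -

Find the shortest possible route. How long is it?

Shortest round trip = 96 miles.

00-X9-L3-T8-R2-00: 7+29+30+11+19 = 96
00-X9-L3-R2-T8-00: 7+29+37+11+27 = 111
00-X9-T8-L3-R2-00: 7+34+30+37+19 = 127
00-X9-T8-R2-L3-00: 7+34+11+37+32 = 121
00-X9-R2-L3-T8-00: 7+26+37+30+27 = 127
00-X9-R2-T8-L3-00: 7+26+11+30+32 = 106
00-L3-X9-T8-R2-00: 32+29+34+11+19 = 125
00-L3-X9-R2-T8-00: 32+29+26+11+27 = 125
00-L3-T8-X9-R2-00: 32+30+34+26+19 = 141
00-L3-R2-X9-T8-00: 32+37+26+34+27 = 156
00-T8-X9-L3-R2-00: 27+34+29+37+19 = 146
00-T8-L3-X9-R2-00: 27+30+29+26+19 = 131
The minimum is 96.
One optimal route: 00 → X9 → L3 → T8 → R2 → 00 (or its reverse).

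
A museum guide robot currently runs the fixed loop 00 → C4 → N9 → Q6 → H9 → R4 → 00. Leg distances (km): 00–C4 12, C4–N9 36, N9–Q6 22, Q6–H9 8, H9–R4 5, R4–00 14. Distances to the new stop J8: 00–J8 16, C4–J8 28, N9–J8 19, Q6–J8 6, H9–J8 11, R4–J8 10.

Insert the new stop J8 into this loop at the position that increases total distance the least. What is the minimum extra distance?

Insertion cost between consecutive stops i–j is d(i,J8) + d(J8,j) − d(i,j):
  between 00 and C4: 16 + 28 − 12 = 32
  between C4 and N9: 28 + 19 − 36 = 11
  between N9 and Q6: 19 + 6 − 22 = 3
  between Q6 and H9: 6 + 11 − 8 = 9
  between H9 and R4: 11 + 10 − 5 = 16
  between R4 and 00: 10 + 16 − 14 = 12
Cheapest insertion is between N9 and Q6, adding 3.
New total = 97 + 3 = 100.

+3 km — insert J8 between N9 and Q6.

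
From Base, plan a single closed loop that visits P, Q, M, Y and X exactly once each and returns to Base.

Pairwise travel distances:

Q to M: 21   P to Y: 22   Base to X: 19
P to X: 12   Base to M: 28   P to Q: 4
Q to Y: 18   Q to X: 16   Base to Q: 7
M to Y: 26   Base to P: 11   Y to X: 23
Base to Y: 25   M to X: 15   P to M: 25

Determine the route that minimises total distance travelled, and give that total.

Shortest round trip = 89.

There are 60 distinct closed tours to check (reversals are equivalent).
Base - P - Q - M - Y - X - Base: 11+4+21+26+23+19 = 104
Base - P - Q - M - X - Y - Base: 11+4+21+15+23+25 = 99
Base - P - Q - Y - M - X - Base: 11+4+18+26+15+19 = 93
Base - P - Q - Y - X - M - Base: 11+4+18+23+15+28 = 99
Base - P - Q - X - M - Y - Base: 11+4+16+15+26+25 = 97
Base - P - Q - X - Y - M - Base: 11+4+16+23+26+28 = 108
Base - P - M - Q - Y - X - Base: 11+25+21+18+23+19 = 117
Base - P - M - Q - X - Y - Base: 11+25+21+16+23+25 = 121
Base - P - M - Y - Q - X - Base: 11+25+26+18+16+19 = 115
Base - P - M - Y - X - Q - Base: 11+25+26+23+16+7 = 108
Base - P - M - X - Q - Y - Base: 11+25+15+16+18+25 = 110
Base - P - M - X - Y - Q - Base: 11+25+15+23+18+7 = 99
Base - P - Y - Q - M - X - Base: 11+22+18+21+15+19 = 106
Base - P - Y - Q - X - M - Base: 11+22+18+16+15+28 = 110
… (46 more)
Base - P - X - M - Y - Q - Base: 11+12+15+26+18+7 = 89  ← best
The minimum is 89.
One optimal route: Base → P → X → M → Y → Q → Base (or its reverse).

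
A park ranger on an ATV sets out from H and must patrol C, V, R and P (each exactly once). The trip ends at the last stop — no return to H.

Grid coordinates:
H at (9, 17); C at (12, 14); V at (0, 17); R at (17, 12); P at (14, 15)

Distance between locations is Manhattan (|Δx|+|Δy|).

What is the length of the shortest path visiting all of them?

Shortest open route: 33.

There are 4! = 24 possible orderings.
H → C → V → R → P: 6+15+22+6 = 49
H → C → V → P → R: 6+15+16+6 = 43
H → C → R → V → P: 6+7+22+16 = 51
H → C → R → P → V: 6+7+6+16 = 35
H → C → P → V → R: 6+3+16+22 = 47
H → C → P → R → V: 6+3+6+22 = 37
H → V → C → R → P: 9+15+7+6 = 37
H → V → C → P → R: 9+15+3+6 = 33
H → V → R → C → P: 9+22+7+3 = 41
H → V → R → P → C: 9+22+6+3 = 40
H → V → P → C → R: 9+16+3+7 = 35
H → V → P → R → C: 9+16+6+7 = 38
H → R → C → V → P: 13+7+15+16 = 51
H → R → C → P → V: 13+7+3+16 = 39
… (10 more)
The minimum is 33.
One shortest path: H → V → C → P → R.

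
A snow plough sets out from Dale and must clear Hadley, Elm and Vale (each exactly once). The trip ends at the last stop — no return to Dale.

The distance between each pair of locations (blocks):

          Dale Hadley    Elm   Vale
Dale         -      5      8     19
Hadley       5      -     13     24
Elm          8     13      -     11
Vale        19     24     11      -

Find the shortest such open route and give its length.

There are 3! = 6 possible orderings.
Dale - Hadley - Elm - Vale: 5+13+11 = 29
Dale - Hadley - Vale - Elm: 5+24+11 = 40
Dale - Elm - Hadley - Vale: 8+13+24 = 45
Dale - Elm - Vale - Hadley: 8+11+24 = 43
Dale - Vale - Hadley - Elm: 19+24+13 = 56
Dale - Vale - Elm - Hadley: 19+11+13 = 43
The minimum is 29.
One shortest path: Dale → Hadley → Elm → Vale.

Minimum one-way distance = 29 blocks.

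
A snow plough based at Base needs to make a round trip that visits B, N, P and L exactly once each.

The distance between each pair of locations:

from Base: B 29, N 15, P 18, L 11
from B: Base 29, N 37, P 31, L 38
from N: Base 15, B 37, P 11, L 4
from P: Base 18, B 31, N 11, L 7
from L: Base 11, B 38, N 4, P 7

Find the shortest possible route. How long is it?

Minimum total distance: 86.

Base→B→N→P→L→Base: 29+37+11+7+11 = 95
Base→B→N→L→P→Base: 29+37+4+7+18 = 95
Base→B→P→N→L→Base: 29+31+11+4+11 = 86
Base→B→P→L→N→Base: 29+31+7+4+15 = 86
Base→B→L→N→P→Base: 29+38+4+11+18 = 100
Base→B→L→P→N→Base: 29+38+7+11+15 = 100
Base→N→B→P→L→Base: 15+37+31+7+11 = 101
Base→N→B→L→P→Base: 15+37+38+7+18 = 115
Base→N→P→B→L→Base: 15+11+31+38+11 = 106
Base→N→L→B→P→Base: 15+4+38+31+18 = 106
Base→P→B→N→L→Base: 18+31+37+4+11 = 101
Base→P→N→B→L→Base: 18+11+37+38+11 = 115
The minimum is 86.
One optimal route: Base → B → P → N → L → Base (or its reverse).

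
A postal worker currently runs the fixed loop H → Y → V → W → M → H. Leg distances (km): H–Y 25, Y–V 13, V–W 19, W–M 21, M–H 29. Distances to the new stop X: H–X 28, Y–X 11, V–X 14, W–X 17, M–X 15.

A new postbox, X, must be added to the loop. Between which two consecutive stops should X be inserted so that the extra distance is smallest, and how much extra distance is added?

Insertion cost between consecutive stops i–j is d(i,X) + d(X,j) − d(i,j):
  between H and Y: 28 + 11 − 25 = 14
  between Y and V: 11 + 14 − 13 = 12
  between V and W: 14 + 17 − 19 = 12
  between W and M: 17 + 15 − 21 = 11
  between M and H: 15 + 28 − 29 = 14
Cheapest insertion is between W and M, adding 11.
New total = 107 + 11 = 118.

+11 km — insert X between W and M.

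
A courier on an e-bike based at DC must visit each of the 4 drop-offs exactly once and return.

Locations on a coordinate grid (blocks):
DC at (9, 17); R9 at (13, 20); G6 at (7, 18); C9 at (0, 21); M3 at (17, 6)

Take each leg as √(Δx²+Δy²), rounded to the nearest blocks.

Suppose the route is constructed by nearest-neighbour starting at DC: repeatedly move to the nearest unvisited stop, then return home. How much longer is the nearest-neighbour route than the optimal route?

6 blocks longer than the optimal tour.

DC: G6=2, R9=5, C9=10, M3=14 ⇒ G6
G6: R9=6, C9=8, M3=16 ⇒ R9
R9: C9=13, M3=15 ⇒ C9
C9: M3=23 ⇒ M3
NN route DC → G6 → R9 → C9 → M3 → DC costs 58.
Optimal: DC → G6 → C9 → R9 → M3 → DC costs 52 (by enumerating all 12 distinct tours).
Excess = 58 − 52 = 6.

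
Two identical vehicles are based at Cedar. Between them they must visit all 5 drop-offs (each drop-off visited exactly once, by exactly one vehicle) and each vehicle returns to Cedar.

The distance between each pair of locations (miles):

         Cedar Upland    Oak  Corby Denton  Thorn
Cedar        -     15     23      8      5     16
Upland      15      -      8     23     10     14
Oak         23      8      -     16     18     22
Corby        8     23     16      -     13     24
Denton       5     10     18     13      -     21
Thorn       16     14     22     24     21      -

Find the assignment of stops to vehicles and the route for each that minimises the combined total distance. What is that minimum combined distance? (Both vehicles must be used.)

Minimum combined distance: 72 miles.

Check every non-empty split of the stops between the two vehicles; for each half take its own optimal tour:
  {Upland} + {Oak, Corby, Denton, Thorn}: 30 + 72 = 102
  {Oak} + {Upland, Corby, Denton, Thorn}: 46 + 61 = 107
  {Upland, Oak} + {Corby, Denton, Thorn}: 46 + 58 = 104
  {Corby} + {Upland, Oak, Denton, Thorn}: 16 + 61 = 77
  {Upland, Corby} + {Oak, Denton, Thorn}: 46 + 61 = 107
  {Oak, Corby} + {Upland, Denton, Thorn}: 47 + 45 = 92
  … (15 splits in total)
  {Denton} + {Upland, Oak, Corby, Thorn}: 10 + 62 = 72  ← best
Best: vehicle 1 Cedar → Denton → Cedar = 10; vehicle 2 Cedar → Corby → Oak → Upland → Thorn → Cedar = 62; combined 72.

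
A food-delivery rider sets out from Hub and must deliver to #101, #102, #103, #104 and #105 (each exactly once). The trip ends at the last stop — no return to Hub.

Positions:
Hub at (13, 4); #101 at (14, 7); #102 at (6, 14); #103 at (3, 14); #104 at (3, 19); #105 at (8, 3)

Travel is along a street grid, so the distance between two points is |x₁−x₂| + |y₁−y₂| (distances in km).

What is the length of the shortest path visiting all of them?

There are 5! = 120 possible orderings.
Hub→#101→#102→#103→#104→#105: 4+15+3+5+21 = 48
Hub→#101→#102→#103→#105→#104: 4+15+3+16+21 = 59
Hub→#101→#102→#104→#103→#105: 4+15+8+5+16 = 48
Hub→#101→#102→#104→#105→#103: 4+15+8+21+16 = 64
Hub→#101→#102→#105→#103→#104: 4+15+13+16+5 = 53
Hub→#101→#102→#105→#104→#103: 4+15+13+21+5 = 58
Hub→#101→#103→#102→#104→#105: 4+18+3+8+21 = 54
Hub→#101→#103→#102→#105→#104: 4+18+3+13+21 = 59
Hub→#101→#103→#104→#102→#105: 4+18+5+8+13 = 48
Hub→#101→#103→#104→#105→#102: 4+18+5+21+13 = 61
Hub→#101→#103→#105→#102→#104: 4+18+16+13+8 = 59
Hub→#101→#103→#105→#104→#102: 4+18+16+21+8 = 67
Hub→#101→#104→#102→#103→#105: 4+23+8+3+16 = 54
Hub→#101→#104→#102→#105→#103: 4+23+8+13+16 = 64
… (106 more)
Hub→#101→#105→#102→#103→#104: 4+10+13+3+5 = 35  ← best
The minimum is 35.
One shortest path: Hub → #101 → #105 → #102 → #103 → #104.

Shortest open route: 35 km.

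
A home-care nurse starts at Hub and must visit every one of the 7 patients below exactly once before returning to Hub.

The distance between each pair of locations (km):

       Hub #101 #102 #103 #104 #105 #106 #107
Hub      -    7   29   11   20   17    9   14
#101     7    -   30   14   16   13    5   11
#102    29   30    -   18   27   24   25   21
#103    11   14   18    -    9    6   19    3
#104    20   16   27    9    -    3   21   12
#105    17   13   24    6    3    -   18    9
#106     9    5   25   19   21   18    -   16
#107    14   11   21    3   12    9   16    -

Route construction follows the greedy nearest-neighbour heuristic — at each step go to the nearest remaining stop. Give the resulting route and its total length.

96 km along Hub → #101 → #106 → #107 → #103 → #105 → #104 → #102 → Hub.

Hub → [#101:7 / #106:9 / #103:11 / #107:14 / #105:17 / #104:20 / #102:29] → #101 (7)
#101 → [#106:5 / #107:11 / #105:13 / #103:14 / #104:16 / #102:30] → #106 (5)
#106 → [#107:16 / #105:18 / #103:19 / #104:21 / #102:25] → #107 (16)
#107 → [#103:3 / #105:9 / #104:12 / #102:21] → #103 (3)
#103 → [#105:6 / #104:9 / #102:18] → #105 (6)
#105 → [#104:3 / #102:24] → #104 (3)
#104 → [#102:27] → #102 (27)
Return #102→Hub: 29.
Total = 7 + 5 + 16 + 3 + 6 + 3 + 27 + 29 = 96.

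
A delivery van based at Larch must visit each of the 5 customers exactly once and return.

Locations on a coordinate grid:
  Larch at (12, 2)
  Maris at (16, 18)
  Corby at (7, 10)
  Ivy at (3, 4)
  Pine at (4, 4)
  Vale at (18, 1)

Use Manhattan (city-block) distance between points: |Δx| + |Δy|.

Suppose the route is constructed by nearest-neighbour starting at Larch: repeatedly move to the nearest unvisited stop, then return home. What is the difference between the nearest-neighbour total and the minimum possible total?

Excess over optimum: 8.

Larch: Vale=7, Pine=10, Ivy=11, Corby=13, Maris=20 ⇒ Vale
Vale: Pine=17, Ivy=18, Maris=19, Corby=20 ⇒ Pine
Pine: Ivy=1, Corby=9, Maris=26 ⇒ Ivy
Ivy: Corby=10, Maris=27 ⇒ Corby
Corby: Maris=17 ⇒ Maris
NN route Larch → Vale → Pine → Ivy → Corby → Maris → Larch costs 72.
Optimal: Larch → Ivy → Pine → Corby → Maris → Vale → Larch costs 64 (by enumerating all 60 distinct tours).
Excess = 72 − 64 = 8.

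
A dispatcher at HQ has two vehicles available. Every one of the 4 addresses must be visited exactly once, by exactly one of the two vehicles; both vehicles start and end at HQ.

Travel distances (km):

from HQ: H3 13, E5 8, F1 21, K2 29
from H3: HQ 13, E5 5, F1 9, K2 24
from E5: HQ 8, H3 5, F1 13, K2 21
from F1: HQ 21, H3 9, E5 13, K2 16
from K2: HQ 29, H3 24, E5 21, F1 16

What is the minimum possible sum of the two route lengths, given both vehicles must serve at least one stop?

Minimum combined distance: 83 km.

Try each way of splitting the stops between the two vehicles (each non-empty) and, for each split, find the best tour for each vehicle:
  {H3} + {E5, F1, K2}: 26 + 66 = 92
  {E5} + {H3, F1, K2}: 16 + 67 = 83
  {H3, E5} + {F1, K2}: 26 + 66 = 92
  {F1} + {H3, E5, K2}: 42 + 66 = 108
  {H3, F1} + {E5, K2}: 43 + 58 = 101
  {E5, F1} + {H3, K2}: 42 + 66 = 108
  … (7 splits in total)
Best: vehicle 1 HQ → E5 → HQ = 16; vehicle 2 HQ → H3 → F1 → K2 → HQ = 67; combined 83.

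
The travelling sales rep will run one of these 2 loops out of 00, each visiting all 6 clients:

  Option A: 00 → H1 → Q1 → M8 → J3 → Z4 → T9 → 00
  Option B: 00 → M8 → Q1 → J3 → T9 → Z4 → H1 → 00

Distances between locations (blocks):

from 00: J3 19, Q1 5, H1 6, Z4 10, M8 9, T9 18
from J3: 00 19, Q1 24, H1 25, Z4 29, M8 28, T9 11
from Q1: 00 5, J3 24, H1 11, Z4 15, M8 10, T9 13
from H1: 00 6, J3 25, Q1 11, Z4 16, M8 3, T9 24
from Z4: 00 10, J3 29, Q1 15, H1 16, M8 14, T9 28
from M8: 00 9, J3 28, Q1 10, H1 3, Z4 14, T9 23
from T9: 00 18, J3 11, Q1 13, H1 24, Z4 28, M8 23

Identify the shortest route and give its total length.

Shortest is Option B, total 104 blocks.

Option A: 6 + 11 + 10 + 28 + 29 + 28 + 18 = 130
Option B: 9 + 10 + 24 + 11 + 28 + 16 + 6 = 104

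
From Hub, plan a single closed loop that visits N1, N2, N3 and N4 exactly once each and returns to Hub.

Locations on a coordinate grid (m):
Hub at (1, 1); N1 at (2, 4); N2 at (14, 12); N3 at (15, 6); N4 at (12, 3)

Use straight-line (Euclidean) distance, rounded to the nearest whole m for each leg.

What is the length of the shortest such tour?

Shortest round trip = 38 m.

There are 12 distinct closed tours to check (reversals are equivalent).
Hub - N1 - N2 - N3 - N4 - Hub: 3+14+6+4+11 = 38
Hub - N1 - N2 - N4 - N3 - Hub: 3+14+9+4+15 = 45
Hub - N1 - N3 - N2 - N4 - Hub: 3+13+6+9+11 = 42
Hub - N1 - N3 - N4 - N2 - Hub: 3+13+4+9+17 = 46
Hub - N1 - N4 - N2 - N3 - Hub: 3+10+9+6+15 = 43
Hub - N1 - N4 - N3 - N2 - Hub: 3+10+4+6+17 = 40
Hub - N2 - N1 - N3 - N4 - Hub: 17+14+13+4+11 = 59
Hub - N2 - N1 - N4 - N3 - Hub: 17+14+10+4+15 = 60
Hub - N2 - N3 - N1 - N4 - Hub: 17+6+13+10+11 = 57
Hub - N2 - N4 - N1 - N3 - Hub: 17+9+10+13+15 = 64
Hub - N3 - N1 - N2 - N4 - Hub: 15+13+14+9+11 = 62
Hub - N3 - N2 - N1 - N4 - Hub: 15+6+14+10+11 = 56
The minimum is 38.
One optimal route: Hub → N1 → N2 → N3 → N4 → Hub (or its reverse).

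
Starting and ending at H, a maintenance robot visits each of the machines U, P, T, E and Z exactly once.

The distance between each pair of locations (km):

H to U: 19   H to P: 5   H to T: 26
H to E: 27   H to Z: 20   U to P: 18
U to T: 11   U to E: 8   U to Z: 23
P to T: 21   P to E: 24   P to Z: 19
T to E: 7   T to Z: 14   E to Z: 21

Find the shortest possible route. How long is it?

There are 60 distinct closed tours to check (reversals are equivalent).
H → U → P → T → E → Z → H: 19+18+21+7+21+20 = 106
H → U → P → T → Z → E → H: 19+18+21+14+21+27 = 120
H → U → P → E → T → Z → H: 19+18+24+7+14+20 = 102
H → U → P → E → Z → T → H: 19+18+24+21+14+26 = 122
H → U → P → Z → T → E → H: 19+18+19+14+7+27 = 104
H → U → P → Z → E → T → H: 19+18+19+21+7+26 = 110
H → U → T → P → E → Z → H: 19+11+21+24+21+20 = 116
H → U → T → P → Z → E → H: 19+11+21+19+21+27 = 118
H → U → T → E → P → Z → H: 19+11+7+24+19+20 = 100
H → U → T → E → Z → P → H: 19+11+7+21+19+5 = 82
H → U → T → Z → P → E → H: 19+11+14+19+24+27 = 114
H → U → T → Z → E → P → H: 19+11+14+21+24+5 = 94
H → U → E → P → T → Z → H: 19+8+24+21+14+20 = 106
H → U → E → P → Z → T → H: 19+8+24+19+14+26 = 110
… (46 more)
H → U → E → T → Z → P → H: 19+8+7+14+19+5 = 72  ← best
The minimum is 72.
One optimal route: H → U → E → T → Z → P → H (or its reverse).

Shortest round trip = 72 km.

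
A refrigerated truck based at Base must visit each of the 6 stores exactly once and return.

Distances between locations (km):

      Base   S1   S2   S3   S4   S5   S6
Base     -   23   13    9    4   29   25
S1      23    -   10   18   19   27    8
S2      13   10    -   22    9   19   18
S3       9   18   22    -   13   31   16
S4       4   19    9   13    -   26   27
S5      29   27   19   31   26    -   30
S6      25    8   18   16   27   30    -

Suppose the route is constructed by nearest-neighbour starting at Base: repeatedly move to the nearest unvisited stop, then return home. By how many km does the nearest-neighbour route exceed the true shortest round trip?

The nearest-neighbour route is 15 km longer than optimal.

Base: S4=4, S3=9, S2=13, S1=23, S6=25, S5=29 ⇒ S4
S4: S2=9, S3=13, S1=19, S5=26, S6=27 ⇒ S2
S2: S1=10, S6=18, S5=19, S3=22 ⇒ S1
S1: S6=8, S3=18, S5=27 ⇒ S6
S6: S3=16, S5=30 ⇒ S3
S3: S5=31 ⇒ S5
NN route Base → S4 → S2 → S1 → S6 → S3 → S5 → Base costs 107.
Optimal: Base → S3 → S6 → S1 → S2 → S5 → S4 → Base costs 92 (by enumerating all 360 distinct tours).
Excess = 107 − 92 = 15.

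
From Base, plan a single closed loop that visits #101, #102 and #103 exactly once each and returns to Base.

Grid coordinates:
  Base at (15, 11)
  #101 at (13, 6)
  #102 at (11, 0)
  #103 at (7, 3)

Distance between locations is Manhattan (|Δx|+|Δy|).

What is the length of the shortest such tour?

Minimum total distance: 38.

There are 3 distinct closed tours to check (reversals are equivalent).
Base-#101-#102-#103-Base: 7+8+7+16 = 38
Base-#101-#103-#102-Base: 7+9+7+15 = 38
Base-#102-#101-#103-Base: 15+8+9+16 = 48
The minimum is 38.
One optimal route: Base → #101 → #102 → #103 → Base (or its reverse).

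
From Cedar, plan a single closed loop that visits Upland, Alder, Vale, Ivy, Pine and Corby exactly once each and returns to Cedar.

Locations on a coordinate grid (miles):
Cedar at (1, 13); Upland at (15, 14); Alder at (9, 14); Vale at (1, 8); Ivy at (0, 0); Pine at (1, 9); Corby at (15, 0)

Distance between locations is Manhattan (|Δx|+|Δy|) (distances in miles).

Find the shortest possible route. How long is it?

Shortest round trip = 58 miles.

There are 360 distinct closed tours to check (reversals are equivalent).
Cedar - Upland - Alder - Vale - Ivy - Pine - Corby - Cedar: 15+6+14+9+10+23+27 = 104
Cedar - Upland - Alder - Vale - Ivy - Corby - Pine - Cedar: 15+6+14+9+15+23+4 = 86
Cedar - Upland - Alder - Vale - Pine - Ivy - Corby - Cedar: 15+6+14+1+10+15+27 = 88
Cedar - Upland - Alder - Vale - Pine - Corby - Ivy - Cedar: 15+6+14+1+23+15+14 = 88
Cedar - Upland - Alder - Vale - Corby - Ivy - Pine - Cedar: 15+6+14+22+15+10+4 = 86
Cedar - Upland - Alder - Vale - Corby - Pine - Ivy - Cedar: 15+6+14+22+23+10+14 = 104
Cedar - Upland - Alder - Ivy - Vale - Pine - Corby - Cedar: 15+6+23+9+1+23+27 = 104
Cedar - Upland - Alder - Ivy - Vale - Corby - Pine - Cedar: 15+6+23+9+22+23+4 = 102
… (352 more)
Cedar - Alder - Upland - Corby - Ivy - Vale - Pine - Cedar: 9+6+14+15+9+1+4 = 58  ← best
The minimum is 58.
One optimal route: Cedar → Alder → Upland → Corby → Ivy → Vale → Pine → Cedar (or its reverse).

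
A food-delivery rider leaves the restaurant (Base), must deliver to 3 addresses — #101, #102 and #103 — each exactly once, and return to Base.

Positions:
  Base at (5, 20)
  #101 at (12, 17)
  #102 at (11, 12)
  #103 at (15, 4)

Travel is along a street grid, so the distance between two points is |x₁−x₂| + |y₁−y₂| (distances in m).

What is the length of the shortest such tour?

Minimum total distance: 52 m.

There are 3 distinct closed tours to check (reversals are equivalent).
Base→#101→#102→#103→Base: 10+6+12+26 = 54
Base→#101→#103→#102→Base: 10+16+12+14 = 52
Base→#102→#101→#103→Base: 14+6+16+26 = 62
The minimum is 52.
One optimal route: Base → #101 → #103 → #102 → Base (or its reverse).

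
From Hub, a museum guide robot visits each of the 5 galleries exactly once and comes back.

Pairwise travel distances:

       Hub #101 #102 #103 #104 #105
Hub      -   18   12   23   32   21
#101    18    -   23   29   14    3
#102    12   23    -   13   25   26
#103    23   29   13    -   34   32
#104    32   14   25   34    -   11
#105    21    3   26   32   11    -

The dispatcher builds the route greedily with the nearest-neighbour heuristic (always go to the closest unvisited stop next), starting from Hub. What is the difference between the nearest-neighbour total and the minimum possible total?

Excess over optimum: 9.

From Hub: #102=12, #101=18, #105=21, #103=23, #104=32 → choose #102 (12).
From #102: #103=13, #101=23, #104=25, #105=26 → choose #103 (13).
From #103: #101=29, #105=32, #104=34 → choose #101 (29).
From #101: #105=3, #104=14 → choose #105 (3).
From #105: #104=11 → choose #104 (11).
NN route Hub → #102 → #103 → #101 → #105 → #104 → Hub costs 100.
Optimal: Hub → #101 → #105 → #104 → #103 → #102 → Hub costs 91 (by enumerating all 60 distinct tours).
Excess = 100 − 91 = 9.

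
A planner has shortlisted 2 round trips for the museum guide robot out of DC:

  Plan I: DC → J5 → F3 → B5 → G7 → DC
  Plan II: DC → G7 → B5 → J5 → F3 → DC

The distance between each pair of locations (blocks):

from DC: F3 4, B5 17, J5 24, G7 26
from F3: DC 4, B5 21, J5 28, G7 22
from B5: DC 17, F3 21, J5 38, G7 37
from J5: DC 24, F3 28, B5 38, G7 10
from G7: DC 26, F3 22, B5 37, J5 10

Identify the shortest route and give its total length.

133 blocks — Plan II is the shortest.

Plan I: 24 + 28 + 21 + 37 + 26 = 136
Plan II: 26 + 37 + 38 + 28 + 4 = 133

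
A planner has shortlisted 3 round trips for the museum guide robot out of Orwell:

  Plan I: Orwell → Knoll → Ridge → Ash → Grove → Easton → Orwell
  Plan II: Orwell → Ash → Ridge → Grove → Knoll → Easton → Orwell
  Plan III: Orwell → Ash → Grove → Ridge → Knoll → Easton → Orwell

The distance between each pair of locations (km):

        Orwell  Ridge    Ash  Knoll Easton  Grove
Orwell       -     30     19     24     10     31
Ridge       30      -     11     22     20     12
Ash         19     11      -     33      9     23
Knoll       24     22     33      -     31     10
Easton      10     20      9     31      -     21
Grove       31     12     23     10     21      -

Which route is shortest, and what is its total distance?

Plan I: 24 + 22 + 11 + 23 + 21 + 10 = 111
Plan II: 19 + 11 + 12 + 10 + 31 + 10 = 93
Plan III: 19 + 23 + 12 + 22 + 31 + 10 = 117

Shortest is Plan II, total 93 km.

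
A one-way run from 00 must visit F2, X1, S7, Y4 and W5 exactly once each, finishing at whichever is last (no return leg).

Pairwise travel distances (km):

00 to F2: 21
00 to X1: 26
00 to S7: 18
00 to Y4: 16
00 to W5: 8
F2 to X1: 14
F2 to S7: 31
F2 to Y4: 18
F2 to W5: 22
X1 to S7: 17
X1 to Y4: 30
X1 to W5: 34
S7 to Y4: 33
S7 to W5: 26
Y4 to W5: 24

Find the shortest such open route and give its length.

There are 5! = 120 possible orderings.
00→F2→X1→S7→Y4→W5: 21+14+17+33+24 = 109
00→F2→X1→S7→W5→Y4: 21+14+17+26+24 = 102
00→F2→X1→Y4→S7→W5: 21+14+30+33+26 = 124
00→F2→X1→Y4→W5→S7: 21+14+30+24+26 = 115
00→F2→X1→W5→S7→Y4: 21+14+34+26+33 = 128
00→F2→X1→W5→Y4→S7: 21+14+34+24+33 = 126
00→F2→S7→X1→Y4→W5: 21+31+17+30+24 = 123
00→F2→S7→X1→W5→Y4: 21+31+17+34+24 = 127
00→F2→S7→Y4→X1→W5: 21+31+33+30+34 = 149
00→F2→S7→Y4→W5→X1: 21+31+33+24+34 = 143
00→F2→S7→W5→X1→Y4: 21+31+26+34+30 = 142
00→F2→S7→W5→Y4→X1: 21+31+26+24+30 = 132
00→F2→Y4→X1→S7→W5: 21+18+30+17+26 = 112
00→F2→Y4→X1→W5→S7: 21+18+30+34+26 = 129
… (106 more)
00→W5→Y4→F2→X1→S7: 8+24+18+14+17 = 81  ← best
The minimum is 81.
One shortest path: 00 → W5 → Y4 → F2 → X1 → S7.

Minimum one-way distance = 81 km.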